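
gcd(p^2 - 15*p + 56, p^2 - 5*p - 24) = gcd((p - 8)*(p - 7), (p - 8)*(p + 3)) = p - 8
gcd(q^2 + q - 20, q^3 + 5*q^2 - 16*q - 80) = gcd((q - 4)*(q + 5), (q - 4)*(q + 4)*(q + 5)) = q^2 + q - 20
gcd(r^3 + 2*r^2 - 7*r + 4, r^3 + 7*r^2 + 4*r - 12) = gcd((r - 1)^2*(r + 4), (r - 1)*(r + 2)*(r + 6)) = r - 1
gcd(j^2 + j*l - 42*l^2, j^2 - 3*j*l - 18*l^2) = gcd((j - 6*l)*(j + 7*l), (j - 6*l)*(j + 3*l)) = j - 6*l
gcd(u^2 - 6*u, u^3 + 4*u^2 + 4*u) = u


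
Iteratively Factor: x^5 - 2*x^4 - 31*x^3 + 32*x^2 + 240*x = (x + 3)*(x^4 - 5*x^3 - 16*x^2 + 80*x) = x*(x + 3)*(x^3 - 5*x^2 - 16*x + 80) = x*(x - 4)*(x + 3)*(x^2 - x - 20) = x*(x - 4)*(x + 3)*(x + 4)*(x - 5)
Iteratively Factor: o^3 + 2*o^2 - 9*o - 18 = (o + 3)*(o^2 - o - 6) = (o - 3)*(o + 3)*(o + 2)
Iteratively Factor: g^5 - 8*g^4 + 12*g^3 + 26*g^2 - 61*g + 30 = (g - 1)*(g^4 - 7*g^3 + 5*g^2 + 31*g - 30) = (g - 5)*(g - 1)*(g^3 - 2*g^2 - 5*g + 6) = (g - 5)*(g - 3)*(g - 1)*(g^2 + g - 2) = (g - 5)*(g - 3)*(g - 1)*(g + 2)*(g - 1)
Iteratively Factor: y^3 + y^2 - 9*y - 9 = (y - 3)*(y^2 + 4*y + 3) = (y - 3)*(y + 3)*(y + 1)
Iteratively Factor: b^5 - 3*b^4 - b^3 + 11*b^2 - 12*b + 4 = (b - 2)*(b^4 - b^3 - 3*b^2 + 5*b - 2) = (b - 2)*(b - 1)*(b^3 - 3*b + 2) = (b - 2)*(b - 1)*(b + 2)*(b^2 - 2*b + 1) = (b - 2)*(b - 1)^2*(b + 2)*(b - 1)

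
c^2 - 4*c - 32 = (c - 8)*(c + 4)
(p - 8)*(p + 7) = p^2 - p - 56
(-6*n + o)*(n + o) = -6*n^2 - 5*n*o + o^2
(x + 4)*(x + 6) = x^2 + 10*x + 24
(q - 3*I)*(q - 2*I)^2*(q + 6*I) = q^4 - I*q^3 + 26*q^2 - 84*I*q - 72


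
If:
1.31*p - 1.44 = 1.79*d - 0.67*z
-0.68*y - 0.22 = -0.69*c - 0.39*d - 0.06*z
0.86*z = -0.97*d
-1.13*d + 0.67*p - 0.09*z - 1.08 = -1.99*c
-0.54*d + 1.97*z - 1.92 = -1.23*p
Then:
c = 0.38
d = -1.53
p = -1.87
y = -0.66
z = 1.72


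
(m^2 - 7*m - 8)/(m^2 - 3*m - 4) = (m - 8)/(m - 4)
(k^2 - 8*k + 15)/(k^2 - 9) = (k - 5)/(k + 3)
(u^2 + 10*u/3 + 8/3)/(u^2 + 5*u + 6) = (u + 4/3)/(u + 3)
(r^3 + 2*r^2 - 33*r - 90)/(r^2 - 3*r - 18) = r + 5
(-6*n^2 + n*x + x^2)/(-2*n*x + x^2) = (3*n + x)/x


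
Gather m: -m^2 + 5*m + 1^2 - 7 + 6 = -m^2 + 5*m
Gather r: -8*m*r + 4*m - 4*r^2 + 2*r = 4*m - 4*r^2 + r*(2 - 8*m)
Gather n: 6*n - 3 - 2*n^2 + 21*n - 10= -2*n^2 + 27*n - 13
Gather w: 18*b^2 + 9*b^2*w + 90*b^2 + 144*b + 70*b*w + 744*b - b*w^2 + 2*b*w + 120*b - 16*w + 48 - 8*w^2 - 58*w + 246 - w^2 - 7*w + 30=108*b^2 + 1008*b + w^2*(-b - 9) + w*(9*b^2 + 72*b - 81) + 324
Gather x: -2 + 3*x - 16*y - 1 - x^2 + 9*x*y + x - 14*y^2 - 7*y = -x^2 + x*(9*y + 4) - 14*y^2 - 23*y - 3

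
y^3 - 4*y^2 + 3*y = y*(y - 3)*(y - 1)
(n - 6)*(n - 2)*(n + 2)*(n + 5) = n^4 - n^3 - 34*n^2 + 4*n + 120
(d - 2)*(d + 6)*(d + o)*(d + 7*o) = d^4 + 8*d^3*o + 4*d^3 + 7*d^2*o^2 + 32*d^2*o - 12*d^2 + 28*d*o^2 - 96*d*o - 84*o^2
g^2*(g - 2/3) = g^3 - 2*g^2/3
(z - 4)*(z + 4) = z^2 - 16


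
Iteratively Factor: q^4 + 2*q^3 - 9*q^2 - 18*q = (q - 3)*(q^3 + 5*q^2 + 6*q) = q*(q - 3)*(q^2 + 5*q + 6) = q*(q - 3)*(q + 3)*(q + 2)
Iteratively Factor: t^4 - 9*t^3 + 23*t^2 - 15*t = (t - 3)*(t^3 - 6*t^2 + 5*t) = (t - 3)*(t - 1)*(t^2 - 5*t) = t*(t - 3)*(t - 1)*(t - 5)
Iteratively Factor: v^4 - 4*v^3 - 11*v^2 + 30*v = (v - 5)*(v^3 + v^2 - 6*v) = (v - 5)*(v + 3)*(v^2 - 2*v) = v*(v - 5)*(v + 3)*(v - 2)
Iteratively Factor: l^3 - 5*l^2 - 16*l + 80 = (l + 4)*(l^2 - 9*l + 20) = (l - 5)*(l + 4)*(l - 4)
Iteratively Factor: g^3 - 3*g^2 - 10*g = (g - 5)*(g^2 + 2*g) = (g - 5)*(g + 2)*(g)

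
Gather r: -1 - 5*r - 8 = -5*r - 9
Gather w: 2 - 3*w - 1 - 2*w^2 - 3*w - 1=-2*w^2 - 6*w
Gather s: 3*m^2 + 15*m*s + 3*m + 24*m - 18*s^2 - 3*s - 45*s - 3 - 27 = 3*m^2 + 27*m - 18*s^2 + s*(15*m - 48) - 30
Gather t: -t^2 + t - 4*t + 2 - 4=-t^2 - 3*t - 2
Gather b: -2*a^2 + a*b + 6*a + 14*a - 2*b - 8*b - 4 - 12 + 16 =-2*a^2 + 20*a + b*(a - 10)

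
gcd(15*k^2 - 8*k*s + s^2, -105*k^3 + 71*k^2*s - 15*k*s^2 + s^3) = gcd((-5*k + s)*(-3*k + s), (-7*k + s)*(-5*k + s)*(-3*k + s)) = 15*k^2 - 8*k*s + s^2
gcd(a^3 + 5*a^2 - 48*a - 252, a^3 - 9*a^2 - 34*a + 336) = a^2 - a - 42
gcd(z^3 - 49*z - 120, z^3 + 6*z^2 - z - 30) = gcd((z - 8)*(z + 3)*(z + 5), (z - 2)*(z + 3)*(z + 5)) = z^2 + 8*z + 15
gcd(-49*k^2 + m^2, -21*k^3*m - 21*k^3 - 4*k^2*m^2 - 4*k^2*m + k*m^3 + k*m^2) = 7*k - m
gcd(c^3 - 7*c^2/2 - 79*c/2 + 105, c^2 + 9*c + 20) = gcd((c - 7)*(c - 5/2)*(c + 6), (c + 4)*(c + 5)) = 1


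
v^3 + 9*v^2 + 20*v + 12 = (v + 1)*(v + 2)*(v + 6)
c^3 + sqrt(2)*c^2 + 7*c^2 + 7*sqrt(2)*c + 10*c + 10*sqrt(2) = (c + 2)*(c + 5)*(c + sqrt(2))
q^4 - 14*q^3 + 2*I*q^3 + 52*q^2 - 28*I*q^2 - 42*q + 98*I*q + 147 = (q - 7)^2*(q - I)*(q + 3*I)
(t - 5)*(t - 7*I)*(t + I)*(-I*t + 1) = -I*t^4 - 5*t^3 + 5*I*t^3 + 25*t^2 - 13*I*t^2 + 7*t + 65*I*t - 35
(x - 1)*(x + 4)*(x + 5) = x^3 + 8*x^2 + 11*x - 20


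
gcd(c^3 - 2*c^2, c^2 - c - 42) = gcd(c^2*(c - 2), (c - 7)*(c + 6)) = 1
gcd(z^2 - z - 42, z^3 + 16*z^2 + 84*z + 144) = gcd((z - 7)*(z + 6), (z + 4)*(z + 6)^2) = z + 6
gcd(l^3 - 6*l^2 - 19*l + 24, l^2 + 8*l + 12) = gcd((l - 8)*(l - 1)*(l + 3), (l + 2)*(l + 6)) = 1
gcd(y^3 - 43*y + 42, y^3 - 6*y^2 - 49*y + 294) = y^2 + y - 42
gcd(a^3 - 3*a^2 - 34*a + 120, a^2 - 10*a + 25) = a - 5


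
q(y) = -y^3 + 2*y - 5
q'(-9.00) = -241.00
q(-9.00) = 706.00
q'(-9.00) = -241.00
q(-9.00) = 706.00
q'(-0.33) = 1.67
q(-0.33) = -5.62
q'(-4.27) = -52.70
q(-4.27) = 64.31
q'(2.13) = -11.61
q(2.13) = -10.40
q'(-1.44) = -4.22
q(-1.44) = -4.89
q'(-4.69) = -63.99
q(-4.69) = 88.78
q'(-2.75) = -20.69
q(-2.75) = 10.30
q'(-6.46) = -123.19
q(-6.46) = 251.67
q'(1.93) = -9.17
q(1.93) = -8.33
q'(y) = 2 - 3*y^2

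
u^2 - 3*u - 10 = (u - 5)*(u + 2)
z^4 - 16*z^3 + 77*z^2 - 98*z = z*(z - 7)^2*(z - 2)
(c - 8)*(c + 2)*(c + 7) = c^3 + c^2 - 58*c - 112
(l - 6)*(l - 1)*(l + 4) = l^3 - 3*l^2 - 22*l + 24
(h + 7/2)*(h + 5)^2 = h^3 + 27*h^2/2 + 60*h + 175/2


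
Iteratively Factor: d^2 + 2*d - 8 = (d - 2)*(d + 4)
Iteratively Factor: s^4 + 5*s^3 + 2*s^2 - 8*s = (s + 2)*(s^3 + 3*s^2 - 4*s) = (s + 2)*(s + 4)*(s^2 - s) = s*(s + 2)*(s + 4)*(s - 1)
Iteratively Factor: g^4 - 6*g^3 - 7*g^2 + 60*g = (g - 5)*(g^3 - g^2 - 12*g) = g*(g - 5)*(g^2 - g - 12) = g*(g - 5)*(g + 3)*(g - 4)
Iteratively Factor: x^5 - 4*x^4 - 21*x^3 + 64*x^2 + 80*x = (x)*(x^4 - 4*x^3 - 21*x^2 + 64*x + 80) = x*(x - 4)*(x^3 - 21*x - 20) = x*(x - 5)*(x - 4)*(x^2 + 5*x + 4) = x*(x - 5)*(x - 4)*(x + 1)*(x + 4)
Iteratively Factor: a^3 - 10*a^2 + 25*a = (a)*(a^2 - 10*a + 25) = a*(a - 5)*(a - 5)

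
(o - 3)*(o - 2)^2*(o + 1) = o^4 - 6*o^3 + 9*o^2 + 4*o - 12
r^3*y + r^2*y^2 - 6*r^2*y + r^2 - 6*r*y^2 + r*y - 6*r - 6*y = (r - 6)*(r + y)*(r*y + 1)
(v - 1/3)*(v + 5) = v^2 + 14*v/3 - 5/3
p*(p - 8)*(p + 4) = p^3 - 4*p^2 - 32*p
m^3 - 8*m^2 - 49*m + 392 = (m - 8)*(m - 7)*(m + 7)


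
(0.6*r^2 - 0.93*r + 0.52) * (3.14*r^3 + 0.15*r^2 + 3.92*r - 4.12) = 1.884*r^5 - 2.8302*r^4 + 3.8453*r^3 - 6.0396*r^2 + 5.87*r - 2.1424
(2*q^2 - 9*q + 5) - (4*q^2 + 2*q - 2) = -2*q^2 - 11*q + 7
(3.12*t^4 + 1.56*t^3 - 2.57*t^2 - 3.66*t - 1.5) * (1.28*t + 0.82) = 3.9936*t^5 + 4.5552*t^4 - 2.0104*t^3 - 6.7922*t^2 - 4.9212*t - 1.23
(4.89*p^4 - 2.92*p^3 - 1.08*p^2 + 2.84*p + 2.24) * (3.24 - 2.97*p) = -14.5233*p^5 + 24.516*p^4 - 6.2532*p^3 - 11.934*p^2 + 2.5488*p + 7.2576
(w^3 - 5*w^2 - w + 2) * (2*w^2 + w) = 2*w^5 - 9*w^4 - 7*w^3 + 3*w^2 + 2*w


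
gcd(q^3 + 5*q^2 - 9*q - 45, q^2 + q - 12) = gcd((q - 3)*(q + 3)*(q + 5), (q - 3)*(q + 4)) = q - 3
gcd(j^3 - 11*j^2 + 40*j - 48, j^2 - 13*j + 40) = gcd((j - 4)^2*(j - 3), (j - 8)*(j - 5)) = 1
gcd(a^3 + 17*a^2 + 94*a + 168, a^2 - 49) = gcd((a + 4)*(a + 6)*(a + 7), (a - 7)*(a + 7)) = a + 7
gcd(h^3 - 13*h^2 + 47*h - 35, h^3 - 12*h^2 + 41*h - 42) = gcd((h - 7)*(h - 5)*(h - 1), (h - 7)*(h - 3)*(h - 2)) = h - 7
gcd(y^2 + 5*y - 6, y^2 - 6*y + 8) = 1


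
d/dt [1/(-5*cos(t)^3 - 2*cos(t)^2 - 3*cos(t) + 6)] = (15*sin(t)^2 - 4*cos(t) - 18)*sin(t)/(5*cos(t)^3 + 2*cos(t)^2 + 3*cos(t) - 6)^2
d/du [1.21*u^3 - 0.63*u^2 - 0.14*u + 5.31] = 3.63*u^2 - 1.26*u - 0.14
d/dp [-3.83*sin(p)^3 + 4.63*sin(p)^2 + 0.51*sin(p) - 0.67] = (-11.49*sin(p)^2 + 9.26*sin(p) + 0.51)*cos(p)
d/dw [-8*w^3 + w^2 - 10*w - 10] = -24*w^2 + 2*w - 10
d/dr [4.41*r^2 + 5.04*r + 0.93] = 8.82*r + 5.04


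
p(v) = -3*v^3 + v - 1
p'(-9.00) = -728.00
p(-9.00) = 2177.00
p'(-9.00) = -728.00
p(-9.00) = 2177.00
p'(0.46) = -0.90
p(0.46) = -0.83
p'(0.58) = -2.03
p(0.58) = -1.01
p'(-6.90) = -427.49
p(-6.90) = 977.63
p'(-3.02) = -81.08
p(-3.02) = 78.61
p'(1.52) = -19.79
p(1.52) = -10.02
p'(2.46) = -53.46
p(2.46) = -43.20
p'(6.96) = -434.97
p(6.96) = -1005.50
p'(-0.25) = 0.44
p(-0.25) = -1.20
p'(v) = 1 - 9*v^2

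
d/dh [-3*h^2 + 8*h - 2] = 8 - 6*h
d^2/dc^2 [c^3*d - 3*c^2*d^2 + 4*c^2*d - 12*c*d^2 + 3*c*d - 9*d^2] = 2*d*(3*c - 3*d + 4)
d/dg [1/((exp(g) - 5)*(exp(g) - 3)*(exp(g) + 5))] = (-(exp(g) - 5)*(exp(g) - 3) - (exp(g) - 5)*(exp(g) + 5) - (exp(g) - 3)*(exp(g) + 5))*exp(g)/((exp(g) - 5)^2*(exp(g) - 3)^2*(exp(g) + 5)^2)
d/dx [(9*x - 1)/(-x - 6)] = -55/(x + 6)^2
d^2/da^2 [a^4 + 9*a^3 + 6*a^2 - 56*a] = 12*a^2 + 54*a + 12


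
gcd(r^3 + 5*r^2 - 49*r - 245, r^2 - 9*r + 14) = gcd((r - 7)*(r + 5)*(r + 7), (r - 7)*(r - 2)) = r - 7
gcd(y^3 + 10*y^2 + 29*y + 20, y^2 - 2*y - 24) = y + 4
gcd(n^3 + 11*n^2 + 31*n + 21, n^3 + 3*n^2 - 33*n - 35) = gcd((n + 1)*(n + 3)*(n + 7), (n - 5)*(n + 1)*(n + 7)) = n^2 + 8*n + 7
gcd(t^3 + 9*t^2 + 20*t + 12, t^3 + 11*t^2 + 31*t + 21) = t + 1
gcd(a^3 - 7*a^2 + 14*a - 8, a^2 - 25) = 1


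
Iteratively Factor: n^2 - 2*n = (n)*(n - 2)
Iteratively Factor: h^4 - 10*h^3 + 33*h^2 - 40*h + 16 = (h - 1)*(h^3 - 9*h^2 + 24*h - 16) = (h - 1)^2*(h^2 - 8*h + 16) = (h - 4)*(h - 1)^2*(h - 4)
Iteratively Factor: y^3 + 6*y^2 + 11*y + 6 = (y + 1)*(y^2 + 5*y + 6) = (y + 1)*(y + 3)*(y + 2)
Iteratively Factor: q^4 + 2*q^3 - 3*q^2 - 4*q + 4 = (q - 1)*(q^3 + 3*q^2 - 4) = (q - 1)^2*(q^2 + 4*q + 4) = (q - 1)^2*(q + 2)*(q + 2)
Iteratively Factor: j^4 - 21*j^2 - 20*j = (j)*(j^3 - 21*j - 20) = j*(j - 5)*(j^2 + 5*j + 4) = j*(j - 5)*(j + 1)*(j + 4)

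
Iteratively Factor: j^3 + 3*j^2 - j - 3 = (j + 3)*(j^2 - 1) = (j + 1)*(j + 3)*(j - 1)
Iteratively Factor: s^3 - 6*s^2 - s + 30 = (s - 3)*(s^2 - 3*s - 10) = (s - 3)*(s + 2)*(s - 5)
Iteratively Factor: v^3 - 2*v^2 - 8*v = (v + 2)*(v^2 - 4*v) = (v - 4)*(v + 2)*(v)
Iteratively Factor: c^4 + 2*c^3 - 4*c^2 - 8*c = (c + 2)*(c^3 - 4*c) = c*(c + 2)*(c^2 - 4) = c*(c + 2)^2*(c - 2)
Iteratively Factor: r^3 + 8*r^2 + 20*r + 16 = (r + 2)*(r^2 + 6*r + 8) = (r + 2)*(r + 4)*(r + 2)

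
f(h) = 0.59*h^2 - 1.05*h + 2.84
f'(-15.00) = -18.75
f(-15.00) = 151.34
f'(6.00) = 6.03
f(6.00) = 17.78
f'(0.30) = -0.70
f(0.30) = 2.58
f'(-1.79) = -3.16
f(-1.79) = 6.61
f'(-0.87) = -2.08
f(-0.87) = 4.20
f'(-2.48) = -3.98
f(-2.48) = 9.07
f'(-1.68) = -3.03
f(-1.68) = 6.27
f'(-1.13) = -2.38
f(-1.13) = 4.78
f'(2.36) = 1.73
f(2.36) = 3.65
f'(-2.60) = -4.12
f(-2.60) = 9.56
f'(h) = 1.18*h - 1.05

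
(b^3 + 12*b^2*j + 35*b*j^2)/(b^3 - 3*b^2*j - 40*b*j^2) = (b + 7*j)/(b - 8*j)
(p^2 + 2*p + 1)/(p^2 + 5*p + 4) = (p + 1)/(p + 4)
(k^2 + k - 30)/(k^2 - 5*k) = (k + 6)/k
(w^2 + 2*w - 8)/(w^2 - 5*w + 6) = (w + 4)/(w - 3)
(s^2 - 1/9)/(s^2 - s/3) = (s + 1/3)/s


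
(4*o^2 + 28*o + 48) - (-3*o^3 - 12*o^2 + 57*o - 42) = 3*o^3 + 16*o^2 - 29*o + 90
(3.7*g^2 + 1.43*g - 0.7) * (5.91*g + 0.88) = 21.867*g^3 + 11.7073*g^2 - 2.8786*g - 0.616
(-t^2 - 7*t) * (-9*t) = 9*t^3 + 63*t^2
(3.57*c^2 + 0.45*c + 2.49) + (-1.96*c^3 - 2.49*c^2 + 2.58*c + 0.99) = -1.96*c^3 + 1.08*c^2 + 3.03*c + 3.48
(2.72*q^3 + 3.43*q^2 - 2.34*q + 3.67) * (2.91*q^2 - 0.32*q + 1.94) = 7.9152*q^5 + 9.1109*q^4 - 2.6302*q^3 + 18.0827*q^2 - 5.714*q + 7.1198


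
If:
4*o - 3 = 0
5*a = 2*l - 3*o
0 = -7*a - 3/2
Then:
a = -3/14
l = 33/56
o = 3/4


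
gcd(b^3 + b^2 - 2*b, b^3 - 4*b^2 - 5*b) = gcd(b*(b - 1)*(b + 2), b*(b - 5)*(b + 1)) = b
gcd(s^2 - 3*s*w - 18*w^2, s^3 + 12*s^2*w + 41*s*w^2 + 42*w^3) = s + 3*w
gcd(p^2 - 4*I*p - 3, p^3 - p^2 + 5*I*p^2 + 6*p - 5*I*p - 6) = p - I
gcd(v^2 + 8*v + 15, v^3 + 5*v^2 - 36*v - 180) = v + 5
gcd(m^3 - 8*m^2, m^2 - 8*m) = m^2 - 8*m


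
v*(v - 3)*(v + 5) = v^3 + 2*v^2 - 15*v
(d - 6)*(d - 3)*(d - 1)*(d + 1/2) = d^4 - 19*d^3/2 + 22*d^2 - 9*d/2 - 9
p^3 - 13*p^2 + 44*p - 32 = (p - 8)*(p - 4)*(p - 1)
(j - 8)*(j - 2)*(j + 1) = j^3 - 9*j^2 + 6*j + 16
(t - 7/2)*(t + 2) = t^2 - 3*t/2 - 7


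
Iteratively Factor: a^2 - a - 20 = (a - 5)*(a + 4)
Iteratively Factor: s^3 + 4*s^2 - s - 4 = (s + 4)*(s^2 - 1) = (s + 1)*(s + 4)*(s - 1)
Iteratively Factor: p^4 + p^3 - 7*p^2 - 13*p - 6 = (p - 3)*(p^3 + 4*p^2 + 5*p + 2) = (p - 3)*(p + 1)*(p^2 + 3*p + 2) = (p - 3)*(p + 1)*(p + 2)*(p + 1)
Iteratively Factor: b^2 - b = (b)*(b - 1)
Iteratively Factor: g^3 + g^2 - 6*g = (g - 2)*(g^2 + 3*g) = (g - 2)*(g + 3)*(g)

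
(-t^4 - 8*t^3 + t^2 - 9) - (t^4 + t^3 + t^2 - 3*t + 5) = -2*t^4 - 9*t^3 + 3*t - 14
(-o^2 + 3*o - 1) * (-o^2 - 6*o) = o^4 + 3*o^3 - 17*o^2 + 6*o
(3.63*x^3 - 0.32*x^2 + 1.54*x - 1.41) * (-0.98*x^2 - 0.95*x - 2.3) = -3.5574*x^5 - 3.1349*x^4 - 9.5542*x^3 + 0.6548*x^2 - 2.2025*x + 3.243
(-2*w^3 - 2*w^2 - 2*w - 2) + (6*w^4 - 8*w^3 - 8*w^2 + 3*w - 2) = 6*w^4 - 10*w^3 - 10*w^2 + w - 4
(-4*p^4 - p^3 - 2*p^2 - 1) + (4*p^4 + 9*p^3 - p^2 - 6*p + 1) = 8*p^3 - 3*p^2 - 6*p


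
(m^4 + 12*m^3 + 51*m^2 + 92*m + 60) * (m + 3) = m^5 + 15*m^4 + 87*m^3 + 245*m^2 + 336*m + 180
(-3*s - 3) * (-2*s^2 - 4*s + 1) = 6*s^3 + 18*s^2 + 9*s - 3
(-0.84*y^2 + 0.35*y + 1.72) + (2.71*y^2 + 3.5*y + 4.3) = 1.87*y^2 + 3.85*y + 6.02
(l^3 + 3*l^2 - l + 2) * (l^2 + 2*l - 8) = l^5 + 5*l^4 - 3*l^3 - 24*l^2 + 12*l - 16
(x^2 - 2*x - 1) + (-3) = x^2 - 2*x - 4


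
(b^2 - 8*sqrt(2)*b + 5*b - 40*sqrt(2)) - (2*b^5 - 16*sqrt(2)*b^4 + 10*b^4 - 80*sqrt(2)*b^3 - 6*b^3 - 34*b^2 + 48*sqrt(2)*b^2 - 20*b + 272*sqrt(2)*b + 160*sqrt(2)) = -2*b^5 - 10*b^4 + 16*sqrt(2)*b^4 + 6*b^3 + 80*sqrt(2)*b^3 - 48*sqrt(2)*b^2 + 35*b^2 - 280*sqrt(2)*b + 25*b - 200*sqrt(2)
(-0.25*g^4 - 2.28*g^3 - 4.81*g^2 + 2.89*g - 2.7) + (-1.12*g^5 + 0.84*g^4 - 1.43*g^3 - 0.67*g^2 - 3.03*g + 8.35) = -1.12*g^5 + 0.59*g^4 - 3.71*g^3 - 5.48*g^2 - 0.14*g + 5.65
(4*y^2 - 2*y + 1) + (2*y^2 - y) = 6*y^2 - 3*y + 1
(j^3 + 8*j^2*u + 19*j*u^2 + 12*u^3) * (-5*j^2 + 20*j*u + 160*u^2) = -5*j^5 - 20*j^4*u + 225*j^3*u^2 + 1600*j^2*u^3 + 3280*j*u^4 + 1920*u^5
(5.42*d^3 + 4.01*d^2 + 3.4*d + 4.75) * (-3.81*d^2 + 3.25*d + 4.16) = -20.6502*d^5 + 2.3369*d^4 + 22.6257*d^3 + 9.6341*d^2 + 29.5815*d + 19.76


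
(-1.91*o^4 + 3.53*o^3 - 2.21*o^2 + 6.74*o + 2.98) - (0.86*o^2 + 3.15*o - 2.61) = -1.91*o^4 + 3.53*o^3 - 3.07*o^2 + 3.59*o + 5.59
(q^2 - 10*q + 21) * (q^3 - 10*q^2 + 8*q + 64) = q^5 - 20*q^4 + 129*q^3 - 226*q^2 - 472*q + 1344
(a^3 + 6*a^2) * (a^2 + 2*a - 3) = a^5 + 8*a^4 + 9*a^3 - 18*a^2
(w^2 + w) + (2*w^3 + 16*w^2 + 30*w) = 2*w^3 + 17*w^2 + 31*w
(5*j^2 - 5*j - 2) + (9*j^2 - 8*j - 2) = 14*j^2 - 13*j - 4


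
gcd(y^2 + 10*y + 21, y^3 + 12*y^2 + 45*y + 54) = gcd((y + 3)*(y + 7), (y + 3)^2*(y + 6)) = y + 3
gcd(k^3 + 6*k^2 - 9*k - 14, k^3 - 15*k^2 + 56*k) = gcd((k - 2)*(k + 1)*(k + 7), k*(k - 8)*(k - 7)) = 1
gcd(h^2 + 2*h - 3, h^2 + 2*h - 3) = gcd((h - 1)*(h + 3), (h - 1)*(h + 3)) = h^2 + 2*h - 3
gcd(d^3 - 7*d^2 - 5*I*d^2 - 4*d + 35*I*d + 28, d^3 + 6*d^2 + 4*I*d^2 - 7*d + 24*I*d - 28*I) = 1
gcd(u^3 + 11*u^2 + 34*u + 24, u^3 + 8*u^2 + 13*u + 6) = u^2 + 7*u + 6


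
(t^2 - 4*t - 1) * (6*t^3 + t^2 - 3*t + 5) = 6*t^5 - 23*t^4 - 13*t^3 + 16*t^2 - 17*t - 5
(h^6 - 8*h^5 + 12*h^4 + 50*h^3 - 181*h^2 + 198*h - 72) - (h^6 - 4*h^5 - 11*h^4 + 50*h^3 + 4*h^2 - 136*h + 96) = -4*h^5 + 23*h^4 - 185*h^2 + 334*h - 168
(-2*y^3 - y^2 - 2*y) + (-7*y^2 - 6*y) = -2*y^3 - 8*y^2 - 8*y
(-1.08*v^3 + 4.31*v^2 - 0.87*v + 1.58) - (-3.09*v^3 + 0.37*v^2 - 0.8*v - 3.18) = 2.01*v^3 + 3.94*v^2 - 0.07*v + 4.76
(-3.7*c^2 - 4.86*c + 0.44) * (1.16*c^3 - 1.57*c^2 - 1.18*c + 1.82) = -4.292*c^5 + 0.1714*c^4 + 12.5066*c^3 - 1.69*c^2 - 9.3644*c + 0.8008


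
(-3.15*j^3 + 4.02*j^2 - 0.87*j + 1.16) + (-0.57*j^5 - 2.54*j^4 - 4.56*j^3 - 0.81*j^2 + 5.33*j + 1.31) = -0.57*j^5 - 2.54*j^4 - 7.71*j^3 + 3.21*j^2 + 4.46*j + 2.47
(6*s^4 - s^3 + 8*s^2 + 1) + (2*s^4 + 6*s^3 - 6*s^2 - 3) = 8*s^4 + 5*s^3 + 2*s^2 - 2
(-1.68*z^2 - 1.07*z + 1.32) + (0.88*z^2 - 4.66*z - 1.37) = -0.8*z^2 - 5.73*z - 0.05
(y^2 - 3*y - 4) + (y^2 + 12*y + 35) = 2*y^2 + 9*y + 31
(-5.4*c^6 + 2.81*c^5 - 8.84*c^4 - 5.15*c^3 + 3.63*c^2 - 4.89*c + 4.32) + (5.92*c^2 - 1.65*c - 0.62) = -5.4*c^6 + 2.81*c^5 - 8.84*c^4 - 5.15*c^3 + 9.55*c^2 - 6.54*c + 3.7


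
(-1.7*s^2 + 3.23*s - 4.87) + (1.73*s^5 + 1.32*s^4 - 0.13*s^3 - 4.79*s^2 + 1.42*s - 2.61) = 1.73*s^5 + 1.32*s^4 - 0.13*s^3 - 6.49*s^2 + 4.65*s - 7.48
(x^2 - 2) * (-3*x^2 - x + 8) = -3*x^4 - x^3 + 14*x^2 + 2*x - 16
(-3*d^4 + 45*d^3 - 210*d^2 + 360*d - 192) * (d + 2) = -3*d^5 + 39*d^4 - 120*d^3 - 60*d^2 + 528*d - 384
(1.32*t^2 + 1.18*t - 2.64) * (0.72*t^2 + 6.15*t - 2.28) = 0.9504*t^4 + 8.9676*t^3 + 2.3466*t^2 - 18.9264*t + 6.0192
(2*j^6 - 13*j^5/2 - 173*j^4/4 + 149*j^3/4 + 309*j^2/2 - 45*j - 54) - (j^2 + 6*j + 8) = 2*j^6 - 13*j^5/2 - 173*j^4/4 + 149*j^3/4 + 307*j^2/2 - 51*j - 62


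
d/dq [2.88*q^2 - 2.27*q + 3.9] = 5.76*q - 2.27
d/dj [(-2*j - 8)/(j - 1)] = 10/(j - 1)^2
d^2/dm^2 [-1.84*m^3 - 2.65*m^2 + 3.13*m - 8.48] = -11.04*m - 5.3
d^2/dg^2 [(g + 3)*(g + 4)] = 2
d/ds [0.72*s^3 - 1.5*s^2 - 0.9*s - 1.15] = 2.16*s^2 - 3.0*s - 0.9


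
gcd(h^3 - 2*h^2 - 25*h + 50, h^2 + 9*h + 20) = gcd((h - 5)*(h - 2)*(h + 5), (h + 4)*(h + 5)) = h + 5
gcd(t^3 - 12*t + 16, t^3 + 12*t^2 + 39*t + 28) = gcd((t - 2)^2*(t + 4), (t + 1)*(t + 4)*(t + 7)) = t + 4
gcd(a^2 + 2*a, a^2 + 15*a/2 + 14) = 1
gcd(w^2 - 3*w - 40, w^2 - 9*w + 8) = w - 8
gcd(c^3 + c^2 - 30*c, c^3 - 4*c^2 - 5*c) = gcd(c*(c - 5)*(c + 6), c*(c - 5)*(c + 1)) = c^2 - 5*c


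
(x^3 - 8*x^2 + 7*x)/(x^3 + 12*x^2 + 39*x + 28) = x*(x^2 - 8*x + 7)/(x^3 + 12*x^2 + 39*x + 28)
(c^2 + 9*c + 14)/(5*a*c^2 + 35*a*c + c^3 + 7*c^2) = (c + 2)/(c*(5*a + c))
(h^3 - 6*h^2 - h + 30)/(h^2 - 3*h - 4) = (-h^3 + 6*h^2 + h - 30)/(-h^2 + 3*h + 4)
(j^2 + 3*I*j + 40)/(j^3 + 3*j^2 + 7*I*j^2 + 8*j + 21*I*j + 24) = (j - 5*I)/(j^2 + j*(3 - I) - 3*I)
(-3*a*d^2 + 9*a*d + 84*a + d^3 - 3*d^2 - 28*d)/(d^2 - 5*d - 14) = (-3*a*d - 12*a + d^2 + 4*d)/(d + 2)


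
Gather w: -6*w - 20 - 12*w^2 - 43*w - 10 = -12*w^2 - 49*w - 30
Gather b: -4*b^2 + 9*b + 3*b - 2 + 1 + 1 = -4*b^2 + 12*b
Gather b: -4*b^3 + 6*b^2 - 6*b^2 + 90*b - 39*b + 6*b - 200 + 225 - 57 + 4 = -4*b^3 + 57*b - 28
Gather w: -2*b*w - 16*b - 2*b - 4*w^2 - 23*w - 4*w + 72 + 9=-18*b - 4*w^2 + w*(-2*b - 27) + 81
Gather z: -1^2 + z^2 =z^2 - 1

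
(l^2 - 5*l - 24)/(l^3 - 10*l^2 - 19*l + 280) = (l + 3)/(l^2 - 2*l - 35)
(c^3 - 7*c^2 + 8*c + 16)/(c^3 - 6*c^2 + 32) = (c + 1)/(c + 2)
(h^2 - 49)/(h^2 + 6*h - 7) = (h - 7)/(h - 1)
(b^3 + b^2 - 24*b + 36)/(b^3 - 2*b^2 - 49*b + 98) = (b^2 + 3*b - 18)/(b^2 - 49)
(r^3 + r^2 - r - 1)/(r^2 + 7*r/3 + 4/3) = 3*(r^2 - 1)/(3*r + 4)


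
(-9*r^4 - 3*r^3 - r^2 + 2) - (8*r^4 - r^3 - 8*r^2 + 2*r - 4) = -17*r^4 - 2*r^3 + 7*r^2 - 2*r + 6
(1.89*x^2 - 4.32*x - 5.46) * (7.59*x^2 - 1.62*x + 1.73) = 14.3451*x^4 - 35.8506*x^3 - 31.1733*x^2 + 1.3716*x - 9.4458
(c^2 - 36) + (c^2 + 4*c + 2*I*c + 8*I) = 2*c^2 + 4*c + 2*I*c - 36 + 8*I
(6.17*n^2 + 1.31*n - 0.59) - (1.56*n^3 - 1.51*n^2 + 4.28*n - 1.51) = -1.56*n^3 + 7.68*n^2 - 2.97*n + 0.92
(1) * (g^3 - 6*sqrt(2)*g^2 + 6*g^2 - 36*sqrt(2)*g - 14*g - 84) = g^3 - 6*sqrt(2)*g^2 + 6*g^2 - 36*sqrt(2)*g - 14*g - 84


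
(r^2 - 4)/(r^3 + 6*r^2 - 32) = (r + 2)/(r^2 + 8*r + 16)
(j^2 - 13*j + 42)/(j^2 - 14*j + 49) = (j - 6)/(j - 7)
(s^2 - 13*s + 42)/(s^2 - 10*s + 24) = (s - 7)/(s - 4)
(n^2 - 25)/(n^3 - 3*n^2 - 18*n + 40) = (n + 5)/(n^2 + 2*n - 8)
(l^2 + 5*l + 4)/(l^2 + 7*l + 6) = (l + 4)/(l + 6)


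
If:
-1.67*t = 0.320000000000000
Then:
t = -0.19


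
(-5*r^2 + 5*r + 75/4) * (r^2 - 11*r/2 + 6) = -5*r^4 + 65*r^3/2 - 155*r^2/4 - 585*r/8 + 225/2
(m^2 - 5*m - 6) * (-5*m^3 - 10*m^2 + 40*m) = -5*m^5 + 15*m^4 + 120*m^3 - 140*m^2 - 240*m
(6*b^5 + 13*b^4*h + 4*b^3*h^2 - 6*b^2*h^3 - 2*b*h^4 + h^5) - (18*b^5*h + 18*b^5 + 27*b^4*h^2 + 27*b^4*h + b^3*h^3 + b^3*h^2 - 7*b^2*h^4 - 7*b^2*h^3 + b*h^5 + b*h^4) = -18*b^5*h - 12*b^5 - 27*b^4*h^2 - 14*b^4*h - b^3*h^3 + 3*b^3*h^2 + 7*b^2*h^4 + b^2*h^3 - b*h^5 - 3*b*h^4 + h^5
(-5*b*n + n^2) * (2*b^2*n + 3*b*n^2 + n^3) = -10*b^3*n^2 - 13*b^2*n^3 - 2*b*n^4 + n^5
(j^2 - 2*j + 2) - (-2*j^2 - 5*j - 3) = 3*j^2 + 3*j + 5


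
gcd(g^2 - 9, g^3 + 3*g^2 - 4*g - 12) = g + 3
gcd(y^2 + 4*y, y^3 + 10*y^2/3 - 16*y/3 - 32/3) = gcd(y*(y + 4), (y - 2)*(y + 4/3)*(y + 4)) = y + 4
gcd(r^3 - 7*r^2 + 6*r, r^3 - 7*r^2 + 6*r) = r^3 - 7*r^2 + 6*r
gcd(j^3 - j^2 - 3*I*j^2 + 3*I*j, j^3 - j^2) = j^2 - j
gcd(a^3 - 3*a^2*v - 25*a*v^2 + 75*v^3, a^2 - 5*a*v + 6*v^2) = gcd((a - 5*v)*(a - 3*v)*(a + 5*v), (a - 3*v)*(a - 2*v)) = -a + 3*v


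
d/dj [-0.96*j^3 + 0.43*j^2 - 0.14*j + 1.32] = -2.88*j^2 + 0.86*j - 0.14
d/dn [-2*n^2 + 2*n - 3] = 2 - 4*n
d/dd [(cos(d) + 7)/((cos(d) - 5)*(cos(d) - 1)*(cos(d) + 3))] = 2*(cos(d)^3 + 9*cos(d)^2 - 21*cos(d) - 53)*sin(d)/((cos(d) - 5)^2*(cos(d) - 1)^2*(cos(d) + 3)^2)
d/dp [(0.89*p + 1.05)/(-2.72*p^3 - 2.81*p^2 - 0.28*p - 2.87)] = (4.8416*p^3 + 11.0689*p^2 + 5.901*p - 2.2603)/(7.3984*p^6 + 15.2864*p^5 + 9.4193*p^4 + 17.1864*p^3 + 16.2078*p^2 + 1.6072*p + 8.2369)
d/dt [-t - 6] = -1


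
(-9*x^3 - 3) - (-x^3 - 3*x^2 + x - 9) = -8*x^3 + 3*x^2 - x + 6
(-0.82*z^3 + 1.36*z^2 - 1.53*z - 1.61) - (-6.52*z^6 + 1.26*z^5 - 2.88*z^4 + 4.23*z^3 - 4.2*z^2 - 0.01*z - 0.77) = 6.52*z^6 - 1.26*z^5 + 2.88*z^4 - 5.05*z^3 + 5.56*z^2 - 1.52*z - 0.84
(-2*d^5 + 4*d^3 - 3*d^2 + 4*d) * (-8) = 16*d^5 - 32*d^3 + 24*d^2 - 32*d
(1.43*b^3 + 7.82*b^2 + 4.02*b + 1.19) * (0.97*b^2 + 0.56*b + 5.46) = 1.3871*b^5 + 8.3862*b^4 + 16.0864*b^3 + 46.1027*b^2 + 22.6156*b + 6.4974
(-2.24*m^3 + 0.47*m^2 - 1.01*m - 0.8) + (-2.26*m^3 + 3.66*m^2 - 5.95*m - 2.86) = -4.5*m^3 + 4.13*m^2 - 6.96*m - 3.66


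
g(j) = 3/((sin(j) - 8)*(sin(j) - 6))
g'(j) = -3*cos(j)/((sin(j) - 8)*(sin(j) - 6)^2) - 3*cos(j)/((sin(j) - 8)^2*(sin(j) - 6)) = 6*(7 - sin(j))*cos(j)/((sin(j) - 8)^2*(sin(j) - 6)^2)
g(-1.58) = 0.05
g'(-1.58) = -0.00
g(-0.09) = 0.06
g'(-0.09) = 0.02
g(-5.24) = 0.08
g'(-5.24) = 0.01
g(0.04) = 0.06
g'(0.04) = 0.02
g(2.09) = 0.08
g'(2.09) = -0.01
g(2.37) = 0.08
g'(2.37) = -0.02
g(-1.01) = 0.05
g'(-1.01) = 0.01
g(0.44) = 0.07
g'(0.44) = 0.02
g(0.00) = 0.06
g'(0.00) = 0.02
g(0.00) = 0.06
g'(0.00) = 0.02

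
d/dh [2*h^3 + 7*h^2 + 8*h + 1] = 6*h^2 + 14*h + 8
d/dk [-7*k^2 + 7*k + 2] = 7 - 14*k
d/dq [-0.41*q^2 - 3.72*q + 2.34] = -0.82*q - 3.72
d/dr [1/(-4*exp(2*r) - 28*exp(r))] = (2*exp(r) + 7)*exp(-r)/(4*(exp(r) + 7)^2)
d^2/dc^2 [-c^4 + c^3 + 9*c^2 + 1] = -12*c^2 + 6*c + 18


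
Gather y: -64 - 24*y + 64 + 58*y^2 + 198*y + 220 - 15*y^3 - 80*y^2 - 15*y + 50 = -15*y^3 - 22*y^2 + 159*y + 270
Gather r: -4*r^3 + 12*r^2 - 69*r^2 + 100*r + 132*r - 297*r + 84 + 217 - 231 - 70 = -4*r^3 - 57*r^2 - 65*r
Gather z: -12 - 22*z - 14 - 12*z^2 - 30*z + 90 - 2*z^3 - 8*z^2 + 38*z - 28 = -2*z^3 - 20*z^2 - 14*z + 36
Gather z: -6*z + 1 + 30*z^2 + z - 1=30*z^2 - 5*z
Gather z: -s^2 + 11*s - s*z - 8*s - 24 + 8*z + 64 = -s^2 + 3*s + z*(8 - s) + 40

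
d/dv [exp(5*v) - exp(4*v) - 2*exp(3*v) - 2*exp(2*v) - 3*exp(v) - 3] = (5*exp(4*v) - 4*exp(3*v) - 6*exp(2*v) - 4*exp(v) - 3)*exp(v)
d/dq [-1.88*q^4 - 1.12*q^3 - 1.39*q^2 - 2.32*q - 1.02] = -7.52*q^3 - 3.36*q^2 - 2.78*q - 2.32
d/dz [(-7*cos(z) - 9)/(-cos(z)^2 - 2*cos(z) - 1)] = (7*cos(z) + 11)*sin(z)/(cos(z) + 1)^3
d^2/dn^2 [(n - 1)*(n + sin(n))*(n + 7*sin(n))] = -8*n^2*sin(n) + 8*n*sin(n) + 32*n*cos(n) + 14*n*cos(2*n) + 6*n - 16*sqrt(2)*cos(n + pi/4) - 14*sqrt(2)*cos(2*n + pi/4) - 2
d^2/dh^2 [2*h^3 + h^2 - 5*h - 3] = 12*h + 2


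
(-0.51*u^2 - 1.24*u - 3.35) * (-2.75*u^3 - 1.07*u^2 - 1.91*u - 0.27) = 1.4025*u^5 + 3.9557*u^4 + 11.5134*u^3 + 6.0906*u^2 + 6.7333*u + 0.9045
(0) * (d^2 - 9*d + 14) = 0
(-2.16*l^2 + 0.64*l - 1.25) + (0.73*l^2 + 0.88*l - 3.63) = -1.43*l^2 + 1.52*l - 4.88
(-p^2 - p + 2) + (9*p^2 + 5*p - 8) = 8*p^2 + 4*p - 6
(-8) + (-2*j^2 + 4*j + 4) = -2*j^2 + 4*j - 4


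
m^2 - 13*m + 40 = (m - 8)*(m - 5)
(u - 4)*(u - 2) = u^2 - 6*u + 8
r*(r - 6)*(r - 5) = r^3 - 11*r^2 + 30*r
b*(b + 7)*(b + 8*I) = b^3 + 7*b^2 + 8*I*b^2 + 56*I*b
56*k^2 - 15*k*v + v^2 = (-8*k + v)*(-7*k + v)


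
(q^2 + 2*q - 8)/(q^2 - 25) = (q^2 + 2*q - 8)/(q^2 - 25)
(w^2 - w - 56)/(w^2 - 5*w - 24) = (w + 7)/(w + 3)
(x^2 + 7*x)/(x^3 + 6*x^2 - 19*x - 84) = x/(x^2 - x - 12)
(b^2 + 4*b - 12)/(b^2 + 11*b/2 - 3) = 2*(b - 2)/(2*b - 1)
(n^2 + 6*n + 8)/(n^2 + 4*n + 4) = (n + 4)/(n + 2)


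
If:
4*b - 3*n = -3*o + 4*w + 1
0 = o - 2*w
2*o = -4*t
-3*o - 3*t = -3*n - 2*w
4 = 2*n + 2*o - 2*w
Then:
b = -1/8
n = 1/2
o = 3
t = -3/2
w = 3/2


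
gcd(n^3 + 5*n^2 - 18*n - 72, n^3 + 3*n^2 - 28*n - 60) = n + 6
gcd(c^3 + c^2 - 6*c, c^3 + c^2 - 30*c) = c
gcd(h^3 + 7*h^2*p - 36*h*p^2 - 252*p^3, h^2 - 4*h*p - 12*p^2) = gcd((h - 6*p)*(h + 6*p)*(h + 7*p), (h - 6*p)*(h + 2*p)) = -h + 6*p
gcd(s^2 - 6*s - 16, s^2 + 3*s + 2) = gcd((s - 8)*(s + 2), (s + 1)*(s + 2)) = s + 2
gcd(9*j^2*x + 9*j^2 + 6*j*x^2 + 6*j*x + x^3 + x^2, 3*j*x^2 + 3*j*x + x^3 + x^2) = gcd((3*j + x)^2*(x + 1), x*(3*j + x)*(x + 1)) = 3*j*x + 3*j + x^2 + x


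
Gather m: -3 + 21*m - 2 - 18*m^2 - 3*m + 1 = -18*m^2 + 18*m - 4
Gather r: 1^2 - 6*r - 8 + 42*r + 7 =36*r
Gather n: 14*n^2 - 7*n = 14*n^2 - 7*n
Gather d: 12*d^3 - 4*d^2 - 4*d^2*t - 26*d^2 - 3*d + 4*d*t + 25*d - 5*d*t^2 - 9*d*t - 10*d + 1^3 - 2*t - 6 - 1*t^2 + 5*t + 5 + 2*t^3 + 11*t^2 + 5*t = 12*d^3 + d^2*(-4*t - 30) + d*(-5*t^2 - 5*t + 12) + 2*t^3 + 10*t^2 + 8*t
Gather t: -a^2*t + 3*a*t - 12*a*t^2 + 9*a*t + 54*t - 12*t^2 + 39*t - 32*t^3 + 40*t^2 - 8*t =-32*t^3 + t^2*(28 - 12*a) + t*(-a^2 + 12*a + 85)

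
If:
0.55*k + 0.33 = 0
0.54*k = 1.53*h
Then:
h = -0.21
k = -0.60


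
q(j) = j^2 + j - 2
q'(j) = 2*j + 1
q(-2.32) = 1.06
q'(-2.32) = -3.64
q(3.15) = 11.07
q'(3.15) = 7.30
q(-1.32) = -1.58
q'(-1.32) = -1.64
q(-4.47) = 13.51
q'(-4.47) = -7.94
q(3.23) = 11.66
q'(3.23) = 7.46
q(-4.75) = 15.81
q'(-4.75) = -8.50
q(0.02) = -1.98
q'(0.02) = 1.04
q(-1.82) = -0.51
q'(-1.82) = -2.64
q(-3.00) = 4.00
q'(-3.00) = -5.00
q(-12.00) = 130.00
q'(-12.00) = -23.00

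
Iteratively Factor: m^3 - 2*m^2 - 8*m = (m)*(m^2 - 2*m - 8) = m*(m + 2)*(m - 4)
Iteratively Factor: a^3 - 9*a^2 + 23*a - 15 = (a - 5)*(a^2 - 4*a + 3) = (a - 5)*(a - 1)*(a - 3)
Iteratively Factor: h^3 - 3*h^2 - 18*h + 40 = (h - 5)*(h^2 + 2*h - 8) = (h - 5)*(h - 2)*(h + 4)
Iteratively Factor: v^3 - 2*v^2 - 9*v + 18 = (v + 3)*(v^2 - 5*v + 6) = (v - 2)*(v + 3)*(v - 3)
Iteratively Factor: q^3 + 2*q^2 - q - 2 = (q + 2)*(q^2 - 1) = (q - 1)*(q + 2)*(q + 1)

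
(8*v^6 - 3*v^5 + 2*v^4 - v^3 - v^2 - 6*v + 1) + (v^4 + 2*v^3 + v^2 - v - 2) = 8*v^6 - 3*v^5 + 3*v^4 + v^3 - 7*v - 1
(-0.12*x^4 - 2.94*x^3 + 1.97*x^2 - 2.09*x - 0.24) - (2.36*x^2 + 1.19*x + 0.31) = -0.12*x^4 - 2.94*x^3 - 0.39*x^2 - 3.28*x - 0.55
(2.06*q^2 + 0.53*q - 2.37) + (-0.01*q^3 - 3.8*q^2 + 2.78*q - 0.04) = -0.01*q^3 - 1.74*q^2 + 3.31*q - 2.41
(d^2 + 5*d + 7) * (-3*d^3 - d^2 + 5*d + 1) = -3*d^5 - 16*d^4 - 21*d^3 + 19*d^2 + 40*d + 7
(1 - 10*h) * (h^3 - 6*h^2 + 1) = -10*h^4 + 61*h^3 - 6*h^2 - 10*h + 1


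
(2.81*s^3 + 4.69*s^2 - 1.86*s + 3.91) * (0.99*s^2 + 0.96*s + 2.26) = 2.7819*s^5 + 7.3407*s^4 + 9.0116*s^3 + 12.6847*s^2 - 0.45*s + 8.8366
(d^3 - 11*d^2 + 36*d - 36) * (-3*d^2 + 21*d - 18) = -3*d^5 + 54*d^4 - 357*d^3 + 1062*d^2 - 1404*d + 648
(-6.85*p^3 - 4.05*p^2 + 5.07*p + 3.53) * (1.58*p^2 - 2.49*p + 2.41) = -10.823*p^5 + 10.6575*p^4 + 1.5866*p^3 - 16.8074*p^2 + 3.429*p + 8.5073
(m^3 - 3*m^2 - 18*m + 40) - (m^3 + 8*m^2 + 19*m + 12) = -11*m^2 - 37*m + 28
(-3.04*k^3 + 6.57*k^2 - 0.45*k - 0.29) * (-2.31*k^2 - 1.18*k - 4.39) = 7.0224*k^5 - 11.5895*k^4 + 6.6325*k^3 - 27.6414*k^2 + 2.3177*k + 1.2731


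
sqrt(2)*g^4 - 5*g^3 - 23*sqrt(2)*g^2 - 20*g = g*(g - 5*sqrt(2))*(g + 2*sqrt(2))*(sqrt(2)*g + 1)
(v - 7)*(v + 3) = v^2 - 4*v - 21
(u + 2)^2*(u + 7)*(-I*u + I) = -I*u^4 - 10*I*u^3 - 21*I*u^2 + 4*I*u + 28*I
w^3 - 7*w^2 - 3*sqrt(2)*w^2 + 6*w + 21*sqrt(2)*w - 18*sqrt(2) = (w - 6)*(w - 1)*(w - 3*sqrt(2))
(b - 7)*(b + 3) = b^2 - 4*b - 21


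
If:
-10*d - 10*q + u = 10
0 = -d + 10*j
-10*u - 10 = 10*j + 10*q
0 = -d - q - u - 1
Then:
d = 0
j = 0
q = -1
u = 0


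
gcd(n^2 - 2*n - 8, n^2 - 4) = n + 2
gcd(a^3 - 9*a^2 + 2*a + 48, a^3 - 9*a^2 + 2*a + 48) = a^3 - 9*a^2 + 2*a + 48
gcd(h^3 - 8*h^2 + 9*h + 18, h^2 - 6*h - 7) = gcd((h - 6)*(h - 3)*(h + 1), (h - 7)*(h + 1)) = h + 1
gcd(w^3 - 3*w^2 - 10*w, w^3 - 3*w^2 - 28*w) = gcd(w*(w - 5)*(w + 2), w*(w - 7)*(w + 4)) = w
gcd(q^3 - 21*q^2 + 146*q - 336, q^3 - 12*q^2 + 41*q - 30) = q - 6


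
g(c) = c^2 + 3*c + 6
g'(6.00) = 15.00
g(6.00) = 60.00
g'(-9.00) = -15.00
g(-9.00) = 60.00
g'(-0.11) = 2.78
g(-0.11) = 5.68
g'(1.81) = 6.62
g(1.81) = 14.71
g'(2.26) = 7.52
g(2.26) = 17.89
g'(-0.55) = 1.90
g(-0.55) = 4.65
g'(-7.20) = -11.40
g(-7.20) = 36.24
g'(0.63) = 4.26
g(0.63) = 8.29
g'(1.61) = 6.22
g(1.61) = 13.42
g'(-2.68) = -2.36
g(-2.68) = 5.14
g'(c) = 2*c + 3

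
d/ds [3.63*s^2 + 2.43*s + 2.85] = 7.26*s + 2.43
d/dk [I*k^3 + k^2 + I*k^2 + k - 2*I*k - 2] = 3*I*k^2 + 2*k*(1 + I) + 1 - 2*I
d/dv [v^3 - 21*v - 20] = 3*v^2 - 21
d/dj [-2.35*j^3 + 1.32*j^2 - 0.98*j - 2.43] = -7.05*j^2 + 2.64*j - 0.98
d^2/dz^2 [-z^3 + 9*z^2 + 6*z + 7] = 18 - 6*z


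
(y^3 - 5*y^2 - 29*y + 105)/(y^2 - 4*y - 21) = (y^2 + 2*y - 15)/(y + 3)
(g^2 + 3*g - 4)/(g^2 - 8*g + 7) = (g + 4)/(g - 7)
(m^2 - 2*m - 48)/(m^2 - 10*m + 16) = (m + 6)/(m - 2)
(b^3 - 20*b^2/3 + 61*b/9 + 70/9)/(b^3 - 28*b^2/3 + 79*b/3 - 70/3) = (b + 2/3)/(b - 2)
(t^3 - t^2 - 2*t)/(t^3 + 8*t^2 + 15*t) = (t^2 - t - 2)/(t^2 + 8*t + 15)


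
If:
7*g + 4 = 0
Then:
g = -4/7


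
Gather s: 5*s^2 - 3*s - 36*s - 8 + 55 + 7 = 5*s^2 - 39*s + 54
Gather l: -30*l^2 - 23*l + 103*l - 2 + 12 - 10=-30*l^2 + 80*l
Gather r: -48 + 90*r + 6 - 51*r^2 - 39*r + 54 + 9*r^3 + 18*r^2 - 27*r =9*r^3 - 33*r^2 + 24*r + 12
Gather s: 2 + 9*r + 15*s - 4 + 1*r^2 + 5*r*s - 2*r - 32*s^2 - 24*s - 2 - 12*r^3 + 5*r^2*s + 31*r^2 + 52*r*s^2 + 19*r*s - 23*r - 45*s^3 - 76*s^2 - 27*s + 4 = -12*r^3 + 32*r^2 - 16*r - 45*s^3 + s^2*(52*r - 108) + s*(5*r^2 + 24*r - 36)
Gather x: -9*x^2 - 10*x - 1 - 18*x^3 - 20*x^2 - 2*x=-18*x^3 - 29*x^2 - 12*x - 1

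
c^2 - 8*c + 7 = (c - 7)*(c - 1)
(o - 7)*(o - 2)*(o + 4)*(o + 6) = o^4 + o^3 - 52*o^2 - 76*o + 336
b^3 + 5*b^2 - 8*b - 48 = (b - 3)*(b + 4)^2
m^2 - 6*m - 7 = (m - 7)*(m + 1)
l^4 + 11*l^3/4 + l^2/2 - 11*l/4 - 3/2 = (l - 1)*(l + 3/4)*(l + 1)*(l + 2)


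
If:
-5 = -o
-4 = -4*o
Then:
No Solution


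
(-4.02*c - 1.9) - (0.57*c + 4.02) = -4.59*c - 5.92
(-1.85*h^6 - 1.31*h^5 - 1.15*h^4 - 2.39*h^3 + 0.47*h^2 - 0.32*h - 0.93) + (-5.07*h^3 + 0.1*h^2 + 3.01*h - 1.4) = -1.85*h^6 - 1.31*h^5 - 1.15*h^4 - 7.46*h^3 + 0.57*h^2 + 2.69*h - 2.33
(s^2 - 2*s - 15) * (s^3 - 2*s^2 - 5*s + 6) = s^5 - 4*s^4 - 16*s^3 + 46*s^2 + 63*s - 90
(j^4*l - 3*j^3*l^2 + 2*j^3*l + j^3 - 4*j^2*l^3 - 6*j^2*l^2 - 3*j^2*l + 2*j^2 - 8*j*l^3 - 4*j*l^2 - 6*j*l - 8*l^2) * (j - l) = j^5*l - 4*j^4*l^2 + 2*j^4*l + j^4 - j^3*l^3 - 8*j^3*l^2 - 4*j^3*l + 2*j^3 + 4*j^2*l^4 - 2*j^2*l^3 - j^2*l^2 - 8*j^2*l + 8*j*l^4 + 4*j*l^3 - 2*j*l^2 + 8*l^3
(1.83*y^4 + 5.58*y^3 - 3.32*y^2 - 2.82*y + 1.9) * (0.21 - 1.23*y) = -2.2509*y^5 - 6.4791*y^4 + 5.2554*y^3 + 2.7714*y^2 - 2.9292*y + 0.399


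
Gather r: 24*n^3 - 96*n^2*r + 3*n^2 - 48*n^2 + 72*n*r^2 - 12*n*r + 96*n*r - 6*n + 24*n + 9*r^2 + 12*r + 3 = 24*n^3 - 45*n^2 + 18*n + r^2*(72*n + 9) + r*(-96*n^2 + 84*n + 12) + 3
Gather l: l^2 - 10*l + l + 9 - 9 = l^2 - 9*l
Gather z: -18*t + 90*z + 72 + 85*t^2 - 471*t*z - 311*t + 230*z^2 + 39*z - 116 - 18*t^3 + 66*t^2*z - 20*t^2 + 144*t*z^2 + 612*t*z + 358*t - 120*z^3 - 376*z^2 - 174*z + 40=-18*t^3 + 65*t^2 + 29*t - 120*z^3 + z^2*(144*t - 146) + z*(66*t^2 + 141*t - 45) - 4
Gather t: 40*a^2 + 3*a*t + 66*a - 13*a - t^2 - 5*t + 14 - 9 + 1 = 40*a^2 + 53*a - t^2 + t*(3*a - 5) + 6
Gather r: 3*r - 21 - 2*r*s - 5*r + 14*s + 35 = r*(-2*s - 2) + 14*s + 14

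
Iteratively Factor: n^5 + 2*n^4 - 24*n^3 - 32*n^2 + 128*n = (n + 4)*(n^4 - 2*n^3 - 16*n^2 + 32*n) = (n + 4)^2*(n^3 - 6*n^2 + 8*n) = (n - 2)*(n + 4)^2*(n^2 - 4*n) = (n - 4)*(n - 2)*(n + 4)^2*(n)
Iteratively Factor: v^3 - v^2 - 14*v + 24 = (v - 2)*(v^2 + v - 12) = (v - 2)*(v + 4)*(v - 3)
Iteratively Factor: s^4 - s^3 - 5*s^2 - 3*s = (s - 3)*(s^3 + 2*s^2 + s) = (s - 3)*(s + 1)*(s^2 + s) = s*(s - 3)*(s + 1)*(s + 1)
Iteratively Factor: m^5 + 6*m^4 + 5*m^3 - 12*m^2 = (m)*(m^4 + 6*m^3 + 5*m^2 - 12*m) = m*(m + 4)*(m^3 + 2*m^2 - 3*m) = m^2*(m + 4)*(m^2 + 2*m - 3) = m^2*(m - 1)*(m + 4)*(m + 3)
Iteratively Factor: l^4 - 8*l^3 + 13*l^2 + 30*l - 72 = (l - 4)*(l^3 - 4*l^2 - 3*l + 18) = (l - 4)*(l + 2)*(l^2 - 6*l + 9) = (l - 4)*(l - 3)*(l + 2)*(l - 3)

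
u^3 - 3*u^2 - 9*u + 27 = (u - 3)^2*(u + 3)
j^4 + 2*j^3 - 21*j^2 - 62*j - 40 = (j - 5)*(j + 1)*(j + 2)*(j + 4)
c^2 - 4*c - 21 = (c - 7)*(c + 3)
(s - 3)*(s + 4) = s^2 + s - 12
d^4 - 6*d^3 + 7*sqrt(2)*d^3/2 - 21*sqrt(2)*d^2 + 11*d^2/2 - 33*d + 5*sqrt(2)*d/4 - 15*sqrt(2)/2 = (d - 6)*(d + sqrt(2)/2)^2*(d + 5*sqrt(2)/2)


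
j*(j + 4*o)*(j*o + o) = j^3*o + 4*j^2*o^2 + j^2*o + 4*j*o^2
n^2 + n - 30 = (n - 5)*(n + 6)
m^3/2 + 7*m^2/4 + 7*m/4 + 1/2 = (m/2 + 1)*(m + 1/2)*(m + 1)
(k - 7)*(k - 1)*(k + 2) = k^3 - 6*k^2 - 9*k + 14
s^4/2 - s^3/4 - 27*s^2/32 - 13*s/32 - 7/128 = (s/2 + 1/4)*(s - 7/4)*(s + 1/4)*(s + 1/2)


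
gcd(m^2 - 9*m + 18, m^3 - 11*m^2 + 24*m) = m - 3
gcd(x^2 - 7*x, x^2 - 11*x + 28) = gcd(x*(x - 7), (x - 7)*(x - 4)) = x - 7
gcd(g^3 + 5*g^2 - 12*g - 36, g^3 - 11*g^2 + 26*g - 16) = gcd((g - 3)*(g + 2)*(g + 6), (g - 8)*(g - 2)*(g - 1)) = 1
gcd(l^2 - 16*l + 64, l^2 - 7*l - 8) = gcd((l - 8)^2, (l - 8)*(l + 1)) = l - 8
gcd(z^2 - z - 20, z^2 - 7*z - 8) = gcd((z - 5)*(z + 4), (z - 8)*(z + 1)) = 1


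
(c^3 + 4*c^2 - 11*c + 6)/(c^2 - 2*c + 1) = c + 6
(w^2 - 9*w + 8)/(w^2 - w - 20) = (-w^2 + 9*w - 8)/(-w^2 + w + 20)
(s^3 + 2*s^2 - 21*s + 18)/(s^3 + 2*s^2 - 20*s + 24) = (s^2 - 4*s + 3)/(s^2 - 4*s + 4)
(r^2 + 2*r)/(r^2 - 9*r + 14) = r*(r + 2)/(r^2 - 9*r + 14)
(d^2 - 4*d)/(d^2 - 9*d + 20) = d/(d - 5)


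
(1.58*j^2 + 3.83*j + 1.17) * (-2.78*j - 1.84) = -4.3924*j^3 - 13.5546*j^2 - 10.2998*j - 2.1528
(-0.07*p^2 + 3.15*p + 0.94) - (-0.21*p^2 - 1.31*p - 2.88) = 0.14*p^2 + 4.46*p + 3.82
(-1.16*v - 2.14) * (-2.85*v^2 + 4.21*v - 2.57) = 3.306*v^3 + 1.2154*v^2 - 6.0282*v + 5.4998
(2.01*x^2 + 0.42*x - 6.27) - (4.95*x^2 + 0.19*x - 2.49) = -2.94*x^2 + 0.23*x - 3.78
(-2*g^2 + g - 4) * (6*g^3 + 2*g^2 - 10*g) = -12*g^5 + 2*g^4 - 2*g^3 - 18*g^2 + 40*g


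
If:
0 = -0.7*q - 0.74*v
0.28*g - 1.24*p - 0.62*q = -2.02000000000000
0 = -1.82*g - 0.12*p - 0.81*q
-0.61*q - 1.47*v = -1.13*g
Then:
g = -0.26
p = 1.39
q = 0.37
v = -0.35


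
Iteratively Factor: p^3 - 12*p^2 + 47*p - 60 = (p - 4)*(p^2 - 8*p + 15) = (p - 4)*(p - 3)*(p - 5)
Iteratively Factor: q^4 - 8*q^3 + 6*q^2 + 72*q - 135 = (q - 5)*(q^3 - 3*q^2 - 9*q + 27) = (q - 5)*(q + 3)*(q^2 - 6*q + 9) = (q - 5)*(q - 3)*(q + 3)*(q - 3)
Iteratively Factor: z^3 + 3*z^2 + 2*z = (z + 2)*(z^2 + z) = (z + 1)*(z + 2)*(z)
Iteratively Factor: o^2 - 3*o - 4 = (o + 1)*(o - 4)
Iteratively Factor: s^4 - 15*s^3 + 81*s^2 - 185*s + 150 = (s - 5)*(s^3 - 10*s^2 + 31*s - 30) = (s - 5)*(s - 3)*(s^2 - 7*s + 10) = (s - 5)*(s - 3)*(s - 2)*(s - 5)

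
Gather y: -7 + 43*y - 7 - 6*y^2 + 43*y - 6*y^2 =-12*y^2 + 86*y - 14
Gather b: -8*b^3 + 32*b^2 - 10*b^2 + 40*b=-8*b^3 + 22*b^2 + 40*b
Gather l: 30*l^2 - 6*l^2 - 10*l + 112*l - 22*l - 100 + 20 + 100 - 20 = 24*l^2 + 80*l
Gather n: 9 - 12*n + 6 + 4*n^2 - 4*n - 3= 4*n^2 - 16*n + 12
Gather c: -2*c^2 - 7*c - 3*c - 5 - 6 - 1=-2*c^2 - 10*c - 12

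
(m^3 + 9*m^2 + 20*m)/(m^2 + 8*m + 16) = m*(m + 5)/(m + 4)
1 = 1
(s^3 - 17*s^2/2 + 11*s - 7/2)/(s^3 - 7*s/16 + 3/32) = 16*(s^2 - 8*s + 7)/(16*s^2 + 8*s - 3)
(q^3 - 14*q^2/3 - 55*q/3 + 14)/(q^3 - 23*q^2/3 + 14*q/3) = (q + 3)/q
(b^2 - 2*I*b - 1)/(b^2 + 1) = (b - I)/(b + I)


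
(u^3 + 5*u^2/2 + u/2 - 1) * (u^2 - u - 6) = u^5 + 3*u^4/2 - 8*u^3 - 33*u^2/2 - 2*u + 6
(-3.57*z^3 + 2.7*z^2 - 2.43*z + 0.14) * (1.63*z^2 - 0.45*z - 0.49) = -5.8191*z^5 + 6.0075*z^4 - 3.4266*z^3 - 0.00129999999999986*z^2 + 1.1277*z - 0.0686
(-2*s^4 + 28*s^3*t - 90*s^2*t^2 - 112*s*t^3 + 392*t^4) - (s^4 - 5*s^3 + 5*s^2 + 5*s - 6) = -3*s^4 + 28*s^3*t + 5*s^3 - 90*s^2*t^2 - 5*s^2 - 112*s*t^3 - 5*s + 392*t^4 + 6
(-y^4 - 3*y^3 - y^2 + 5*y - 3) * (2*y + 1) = -2*y^5 - 7*y^4 - 5*y^3 + 9*y^2 - y - 3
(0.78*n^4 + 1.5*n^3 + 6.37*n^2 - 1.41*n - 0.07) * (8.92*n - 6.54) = 6.9576*n^5 + 8.2788*n^4 + 47.0104*n^3 - 54.237*n^2 + 8.597*n + 0.4578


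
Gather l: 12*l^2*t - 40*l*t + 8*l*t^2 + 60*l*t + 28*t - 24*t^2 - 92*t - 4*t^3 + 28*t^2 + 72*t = 12*l^2*t + l*(8*t^2 + 20*t) - 4*t^3 + 4*t^2 + 8*t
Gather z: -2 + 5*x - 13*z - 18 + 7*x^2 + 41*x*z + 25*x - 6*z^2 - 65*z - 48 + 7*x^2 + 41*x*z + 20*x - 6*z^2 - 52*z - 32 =14*x^2 + 50*x - 12*z^2 + z*(82*x - 130) - 100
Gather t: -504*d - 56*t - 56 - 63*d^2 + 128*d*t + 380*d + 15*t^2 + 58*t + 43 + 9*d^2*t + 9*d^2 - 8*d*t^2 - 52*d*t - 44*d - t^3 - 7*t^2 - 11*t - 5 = -54*d^2 - 168*d - t^3 + t^2*(8 - 8*d) + t*(9*d^2 + 76*d - 9) - 18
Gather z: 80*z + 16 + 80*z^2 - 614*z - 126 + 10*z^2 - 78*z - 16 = 90*z^2 - 612*z - 126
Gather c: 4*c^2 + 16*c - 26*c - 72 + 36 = 4*c^2 - 10*c - 36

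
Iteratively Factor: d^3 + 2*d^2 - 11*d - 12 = (d + 4)*(d^2 - 2*d - 3) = (d - 3)*(d + 4)*(d + 1)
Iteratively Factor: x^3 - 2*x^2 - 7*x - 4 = (x - 4)*(x^2 + 2*x + 1) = (x - 4)*(x + 1)*(x + 1)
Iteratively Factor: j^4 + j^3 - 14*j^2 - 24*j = (j - 4)*(j^3 + 5*j^2 + 6*j) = j*(j - 4)*(j^2 + 5*j + 6) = j*(j - 4)*(j + 3)*(j + 2)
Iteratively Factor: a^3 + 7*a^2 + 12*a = (a + 4)*(a^2 + 3*a) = (a + 3)*(a + 4)*(a)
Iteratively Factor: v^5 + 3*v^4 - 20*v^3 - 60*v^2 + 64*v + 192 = (v + 3)*(v^4 - 20*v^2 + 64) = (v - 2)*(v + 3)*(v^3 + 2*v^2 - 16*v - 32) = (v - 2)*(v + 2)*(v + 3)*(v^2 - 16) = (v - 2)*(v + 2)*(v + 3)*(v + 4)*(v - 4)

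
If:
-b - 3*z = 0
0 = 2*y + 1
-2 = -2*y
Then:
No Solution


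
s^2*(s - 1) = s^3 - s^2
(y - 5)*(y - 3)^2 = y^3 - 11*y^2 + 39*y - 45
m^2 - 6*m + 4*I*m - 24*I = (m - 6)*(m + 4*I)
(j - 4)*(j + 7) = j^2 + 3*j - 28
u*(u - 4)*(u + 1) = u^3 - 3*u^2 - 4*u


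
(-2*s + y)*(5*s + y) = -10*s^2 + 3*s*y + y^2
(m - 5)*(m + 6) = m^2 + m - 30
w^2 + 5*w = w*(w + 5)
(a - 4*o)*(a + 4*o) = a^2 - 16*o^2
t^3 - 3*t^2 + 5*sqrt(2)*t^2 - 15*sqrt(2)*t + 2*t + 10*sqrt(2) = (t - 2)*(t - 1)*(t + 5*sqrt(2))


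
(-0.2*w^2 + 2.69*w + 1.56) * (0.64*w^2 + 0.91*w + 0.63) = -0.128*w^4 + 1.5396*w^3 + 3.3203*w^2 + 3.1143*w + 0.9828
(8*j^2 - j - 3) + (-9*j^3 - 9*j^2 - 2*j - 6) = -9*j^3 - j^2 - 3*j - 9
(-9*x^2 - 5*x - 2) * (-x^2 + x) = 9*x^4 - 4*x^3 - 3*x^2 - 2*x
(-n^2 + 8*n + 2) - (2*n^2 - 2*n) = -3*n^2 + 10*n + 2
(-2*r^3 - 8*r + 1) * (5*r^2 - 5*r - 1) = -10*r^5 + 10*r^4 - 38*r^3 + 45*r^2 + 3*r - 1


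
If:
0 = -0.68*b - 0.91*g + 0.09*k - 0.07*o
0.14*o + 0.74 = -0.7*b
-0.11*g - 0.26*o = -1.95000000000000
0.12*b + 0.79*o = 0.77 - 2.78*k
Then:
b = -2.46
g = 1.14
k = -1.61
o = 7.02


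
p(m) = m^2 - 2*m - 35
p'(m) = 2*m - 2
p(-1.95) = -27.30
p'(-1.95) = -5.90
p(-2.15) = -26.08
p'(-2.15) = -6.30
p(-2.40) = -24.44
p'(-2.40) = -6.80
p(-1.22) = -31.07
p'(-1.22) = -4.44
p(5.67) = -14.19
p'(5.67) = 9.34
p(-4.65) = -4.08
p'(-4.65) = -11.30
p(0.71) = -35.92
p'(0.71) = -0.58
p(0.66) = -35.88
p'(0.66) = -0.68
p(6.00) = -11.00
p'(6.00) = 10.00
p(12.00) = 85.00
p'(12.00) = 22.00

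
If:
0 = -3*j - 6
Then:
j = -2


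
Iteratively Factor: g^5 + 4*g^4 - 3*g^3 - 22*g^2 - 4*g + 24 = (g + 3)*(g^4 + g^3 - 6*g^2 - 4*g + 8) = (g - 2)*(g + 3)*(g^3 + 3*g^2 - 4) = (g - 2)*(g + 2)*(g + 3)*(g^2 + g - 2) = (g - 2)*(g - 1)*(g + 2)*(g + 3)*(g + 2)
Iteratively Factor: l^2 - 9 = (l + 3)*(l - 3)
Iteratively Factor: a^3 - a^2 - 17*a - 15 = (a + 1)*(a^2 - 2*a - 15) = (a + 1)*(a + 3)*(a - 5)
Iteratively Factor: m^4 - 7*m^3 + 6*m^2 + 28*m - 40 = (m - 5)*(m^3 - 2*m^2 - 4*m + 8) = (m - 5)*(m + 2)*(m^2 - 4*m + 4) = (m - 5)*(m - 2)*(m + 2)*(m - 2)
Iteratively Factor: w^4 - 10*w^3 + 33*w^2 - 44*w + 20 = (w - 5)*(w^3 - 5*w^2 + 8*w - 4) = (w - 5)*(w - 2)*(w^2 - 3*w + 2) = (w - 5)*(w - 2)*(w - 1)*(w - 2)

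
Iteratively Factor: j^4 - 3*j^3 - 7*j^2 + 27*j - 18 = (j - 3)*(j^3 - 7*j + 6) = (j - 3)*(j + 3)*(j^2 - 3*j + 2) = (j - 3)*(j - 2)*(j + 3)*(j - 1)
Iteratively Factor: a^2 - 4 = (a + 2)*(a - 2)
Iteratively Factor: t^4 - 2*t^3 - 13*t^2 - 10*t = (t + 2)*(t^3 - 4*t^2 - 5*t) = t*(t + 2)*(t^2 - 4*t - 5) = t*(t + 1)*(t + 2)*(t - 5)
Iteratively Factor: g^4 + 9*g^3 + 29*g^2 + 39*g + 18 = (g + 1)*(g^3 + 8*g^2 + 21*g + 18) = (g + 1)*(g + 2)*(g^2 + 6*g + 9) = (g + 1)*(g + 2)*(g + 3)*(g + 3)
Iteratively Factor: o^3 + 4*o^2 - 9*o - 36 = (o + 3)*(o^2 + o - 12) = (o + 3)*(o + 4)*(o - 3)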